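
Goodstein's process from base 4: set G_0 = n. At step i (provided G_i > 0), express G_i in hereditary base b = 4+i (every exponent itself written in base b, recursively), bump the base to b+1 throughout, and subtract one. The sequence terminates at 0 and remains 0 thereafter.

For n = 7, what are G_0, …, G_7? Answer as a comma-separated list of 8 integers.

7 —HB4→ 4 + 3 —bump→ 5 + 3 = 8 —(−1)→ 7
7 —HB5→ 5 + 2 —bump→ 6 + 2 = 8 —(−1)→ 7
7 —HB6→ 6 + 1 —bump→ 7 + 1 = 8 —(−1)→ 7
7 —HB7→ 7 —bump→ 8 = 8 —(−1)→ 7
7 —HB8→ 7 —bump→ 7 = 7 —(−1)→ 6
6 —HB9→ 6 —bump→ 6 = 6 —(−1)→ 5
5 —HB10→ 5 —bump→ 5 = 5 —(−1)→ 4

7, 7, 7, 7, 7, 6, 5, 4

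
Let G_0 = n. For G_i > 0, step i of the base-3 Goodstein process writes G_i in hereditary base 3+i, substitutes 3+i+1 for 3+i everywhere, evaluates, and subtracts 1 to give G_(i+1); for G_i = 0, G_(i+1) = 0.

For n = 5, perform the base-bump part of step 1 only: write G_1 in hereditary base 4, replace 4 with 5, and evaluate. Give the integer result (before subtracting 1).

G_0 = 5. HB_3(5) = 3 + 2. Bump = 6. G_1 = 5.
G_1 = 5. HB_4(5) = 4 + 1. Bump = 6. G_2 = 5.

6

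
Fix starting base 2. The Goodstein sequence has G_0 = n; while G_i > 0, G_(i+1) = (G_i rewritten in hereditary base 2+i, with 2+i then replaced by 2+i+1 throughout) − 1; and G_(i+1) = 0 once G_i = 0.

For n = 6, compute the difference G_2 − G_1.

i=0: 6 = 2^2 + 2 (b=2); 2→3: 3^3 + 3 = 30; 30−1 = 29
i=1: 29 = 3^3 + 2 (b=3); 3→4: 4^4 + 2 = 258; 258−1 = 257

228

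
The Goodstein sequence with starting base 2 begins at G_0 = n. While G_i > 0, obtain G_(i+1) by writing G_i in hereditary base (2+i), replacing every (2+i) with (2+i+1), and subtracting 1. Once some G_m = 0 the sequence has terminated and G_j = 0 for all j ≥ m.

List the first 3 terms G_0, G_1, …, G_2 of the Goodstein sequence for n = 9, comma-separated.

9, 81, 1023

G_0 = 9. HB_2(9) = 2^(2 + 1) + 1. Bump = 82. G_1 = 81.
G_1 = 81. HB_3(81) = 3^(3 + 1). Bump = 1024. G_2 = 1023.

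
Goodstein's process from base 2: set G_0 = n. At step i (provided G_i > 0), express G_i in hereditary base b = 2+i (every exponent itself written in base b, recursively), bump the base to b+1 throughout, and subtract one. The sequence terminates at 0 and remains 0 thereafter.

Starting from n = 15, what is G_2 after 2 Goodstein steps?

1283

G_0 = 15. HB_2(15) = 2^(2 + 1) + 2^2 + 2 + 1. Bump = 112. G_1 = 111.
G_1 = 111. HB_3(111) = 3^(3 + 1) + 3^3 + 3. Bump = 1284. G_2 = 1283.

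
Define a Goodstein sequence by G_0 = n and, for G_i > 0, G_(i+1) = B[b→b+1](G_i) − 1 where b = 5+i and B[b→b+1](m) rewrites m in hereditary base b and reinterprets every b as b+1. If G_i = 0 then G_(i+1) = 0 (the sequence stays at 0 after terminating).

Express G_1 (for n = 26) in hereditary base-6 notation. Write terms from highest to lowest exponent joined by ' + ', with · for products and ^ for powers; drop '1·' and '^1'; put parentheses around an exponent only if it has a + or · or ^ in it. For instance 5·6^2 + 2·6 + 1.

6^2

step 0: 26 = 5^2 + 1; sub 6 for 5: 6^2 + 1; = 37; G_1 = 37−1 = 36
step 1: 36 = 6^2; sub 7 for 6: 7^2; = 49; G_2 = 49−1 = 48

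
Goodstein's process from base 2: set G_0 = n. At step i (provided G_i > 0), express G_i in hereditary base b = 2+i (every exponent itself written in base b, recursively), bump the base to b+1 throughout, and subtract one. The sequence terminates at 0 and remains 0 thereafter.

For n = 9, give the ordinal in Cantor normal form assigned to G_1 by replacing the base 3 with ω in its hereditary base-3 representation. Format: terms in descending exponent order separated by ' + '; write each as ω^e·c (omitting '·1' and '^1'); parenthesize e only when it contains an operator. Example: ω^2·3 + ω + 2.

(0) 9|_2 = 2^(2 + 1) + 1 ↦ 3^(3 + 1) + 1|_3 = 82 ⇒ 81
(1) 81|_3 = 3^(3 + 1) ↦ 4^(4 + 1)|_4 = 1024 ⇒ 1023

ω^(ω + 1)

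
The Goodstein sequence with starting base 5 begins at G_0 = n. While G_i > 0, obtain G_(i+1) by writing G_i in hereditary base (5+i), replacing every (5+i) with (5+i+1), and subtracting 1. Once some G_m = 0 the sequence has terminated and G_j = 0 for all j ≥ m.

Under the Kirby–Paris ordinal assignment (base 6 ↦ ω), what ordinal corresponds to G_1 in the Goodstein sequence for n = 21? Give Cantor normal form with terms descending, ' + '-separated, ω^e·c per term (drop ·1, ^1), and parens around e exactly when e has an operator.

ω·4

(0) 21|_5 = 4·5 + 1 ↦ 4·6 + 1|_6 = 25 ⇒ 24
(1) 24|_6 = 4·6 ↦ 4·7|_7 = 28 ⇒ 27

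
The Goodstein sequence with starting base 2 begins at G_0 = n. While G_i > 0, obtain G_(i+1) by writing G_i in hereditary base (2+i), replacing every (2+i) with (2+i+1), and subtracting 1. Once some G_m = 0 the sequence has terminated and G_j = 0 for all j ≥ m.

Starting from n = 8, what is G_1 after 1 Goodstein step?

80

(0) 8|_2 = 2^(2 + 1) ↦ 3^(3 + 1)|_3 = 81 ⇒ 80
(1) 80|_3 = 2·3^3 + 2·3^2 + 2·3 + 2 ↦ 2·4^4 + 2·4^2 + 2·4 + 2|_4 = 554 ⇒ 553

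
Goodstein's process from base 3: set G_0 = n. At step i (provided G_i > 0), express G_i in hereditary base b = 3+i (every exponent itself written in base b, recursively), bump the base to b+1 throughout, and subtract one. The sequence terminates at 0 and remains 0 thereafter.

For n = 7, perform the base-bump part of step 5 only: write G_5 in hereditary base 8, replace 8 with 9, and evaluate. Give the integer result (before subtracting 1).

10

(0) 7|_3 = 2·3 + 1 ↦ 2·4 + 1|_4 = 9 ⇒ 8
(1) 8|_4 = 2·4 ↦ 2·5|_5 = 10 ⇒ 9
(2) 9|_5 = 5 + 4 ↦ 6 + 4|_6 = 10 ⇒ 9
(3) 9|_6 = 6 + 3 ↦ 7 + 3|_7 = 10 ⇒ 9
(4) 9|_7 = 7 + 2 ↦ 8 + 2|_8 = 10 ⇒ 9
(5) 9|_8 = 8 + 1 ↦ 9 + 1|_9 = 10 ⇒ 9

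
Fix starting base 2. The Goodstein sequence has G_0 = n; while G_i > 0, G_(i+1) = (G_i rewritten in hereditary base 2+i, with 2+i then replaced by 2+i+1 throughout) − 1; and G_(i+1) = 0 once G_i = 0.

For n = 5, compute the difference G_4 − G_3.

5 —HB2→ 2^2 + 1 —bump→ 3^3 + 1 = 28 —(−1)→ 27
27 —HB3→ 3^3 —bump→ 4^4 = 256 —(−1)→ 255
255 —HB4→ 3·4^3 + 3·4^2 + 3·4 + 3 —bump→ 3·5^3 + 3·5^2 + 3·5 + 3 = 468 —(−1)→ 467
467 —HB5→ 3·5^3 + 3·5^2 + 3·5 + 2 —bump→ 3·6^3 + 3·6^2 + 3·6 + 2 = 776 —(−1)→ 775

308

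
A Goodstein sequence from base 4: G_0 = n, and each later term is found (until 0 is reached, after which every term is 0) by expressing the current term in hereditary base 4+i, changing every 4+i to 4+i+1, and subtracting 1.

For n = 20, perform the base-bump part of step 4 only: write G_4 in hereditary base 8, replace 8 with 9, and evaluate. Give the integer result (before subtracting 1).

82

G_0 = 20. HB_4(20) = 4^2 + 4. Bump = 30. G_1 = 29.
G_1 = 29. HB_5(29) = 5^2 + 4. Bump = 40. G_2 = 39.
G_2 = 39. HB_6(39) = 6^2 + 3. Bump = 52. G_3 = 51.
G_3 = 51. HB_7(51) = 7^2 + 2. Bump = 66. G_4 = 65.
G_4 = 65. HB_8(65) = 8^2 + 1. Bump = 82. G_5 = 81.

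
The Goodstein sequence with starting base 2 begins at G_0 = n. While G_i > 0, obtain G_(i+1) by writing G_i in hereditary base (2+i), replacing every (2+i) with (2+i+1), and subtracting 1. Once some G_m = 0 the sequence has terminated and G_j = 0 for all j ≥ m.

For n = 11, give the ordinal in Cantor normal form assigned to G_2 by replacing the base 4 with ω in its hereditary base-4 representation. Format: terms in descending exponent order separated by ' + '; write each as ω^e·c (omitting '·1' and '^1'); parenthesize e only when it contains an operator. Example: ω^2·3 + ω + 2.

11 —HB2→ 2^(2 + 1) + 2 + 1 —bump→ 3^(3 + 1) + 3 + 1 = 85 —(−1)→ 84
84 —HB3→ 3^(3 + 1) + 3 —bump→ 4^(4 + 1) + 4 = 1028 —(−1)→ 1027
1027 —HB4→ 4^(4 + 1) + 3 —bump→ 5^(5 + 1) + 3 = 15628 —(−1)→ 15627

ω^(ω + 1) + 3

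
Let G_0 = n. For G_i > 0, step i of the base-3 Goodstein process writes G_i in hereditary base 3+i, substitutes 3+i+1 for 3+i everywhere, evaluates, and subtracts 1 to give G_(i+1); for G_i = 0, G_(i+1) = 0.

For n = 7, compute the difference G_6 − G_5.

i=0: 7 = 2·3 + 1 (b=3); 3→4: 2·4 + 1 = 9; 9−1 = 8
i=1: 8 = 2·4 (b=4); 4→5: 2·5 = 10; 10−1 = 9
i=2: 9 = 5 + 4 (b=5); 5→6: 6 + 4 = 10; 10−1 = 9
i=3: 9 = 6 + 3 (b=6); 6→7: 7 + 3 = 10; 10−1 = 9
i=4: 9 = 7 + 2 (b=7); 7→8: 8 + 2 = 10; 10−1 = 9
i=5: 9 = 8 + 1 (b=8); 8→9: 9 + 1 = 10; 10−1 = 9

0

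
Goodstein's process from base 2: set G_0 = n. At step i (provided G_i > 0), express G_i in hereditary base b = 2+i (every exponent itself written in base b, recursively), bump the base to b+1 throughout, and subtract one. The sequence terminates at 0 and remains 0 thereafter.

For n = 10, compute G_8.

G_0=10  [base 2] 2^(2 + 1) + 2  →[2↦3]→  3^(3 + 1) + 3 = 84  −1 ⇒ G_1=83
G_1=83  [base 3] 3^(3 + 1) + 2  →[3↦4]→  4^(4 + 1) + 2 = 1026  −1 ⇒ G_2=1025
G_2=1025  [base 4] 4^(4 + 1) + 1  →[4↦5]→  5^(5 + 1) + 1 = 15626  −1 ⇒ G_3=15625
G_3=15625  [base 5] 5^(5 + 1)  →[5↦6]→  6^(6 + 1) = 279936  −1 ⇒ G_4=279935
G_4=279935  [base 6] 5·6^6 + 5·6^5 + 5·6^4 + 5·6^3 + 5·6^2 + 5·6 + 5  →[6↦7]→  5·7^7 + 5·7^5 + 5·7^4 + 5·7^3 + 5·7^2 + 5·7 + 5 = 4215755  −1 ⇒ G_5=4215754
G_5=4215754  [base 7] 5·7^7 + 5·7^5 + 5·7^4 + 5·7^3 + 5·7^2 + 5·7 + 4  →[7↦8]→  5·8^8 + 5·8^5 + 5·8^4 + 5·8^3 + 5·8^2 + 5·8 + 4 = 84073324  −1 ⇒ G_6=84073323
G_6=84073323  [base 8] 5·8^8 + 5·8^5 + 5·8^4 + 5·8^3 + 5·8^2 + 5·8 + 3  →[8↦9]→  5·9^9 + 5·9^5 + 5·9^4 + 5·9^3 + 5·9^2 + 5·9 + 3 = 1937434593  −1 ⇒ G_7=1937434592
G_7=1937434592  [base 9] 5·9^9 + 5·9^5 + 5·9^4 + 5·9^3 + 5·9^2 + 5·9 + 2  →[9↦10]→  5·10^10 + 5·10^5 + 5·10^4 + 5·10^3 + 5·10^2 + 5·10 + 2 = 50000555552  −1 ⇒ G_8=50000555551
G_8=50000555551  [base 10] 5·10^10 + 5·10^5 + 5·10^4 + 5·10^3 + 5·10^2 + 5·10 + 1  →[10↦11]→  5·11^11 + 5·11^5 + 5·11^4 + 5·11^3 + 5·11^2 + 5·11 + 1 = 1426559238831  −1 ⇒ G_9=1426559238830

50000555551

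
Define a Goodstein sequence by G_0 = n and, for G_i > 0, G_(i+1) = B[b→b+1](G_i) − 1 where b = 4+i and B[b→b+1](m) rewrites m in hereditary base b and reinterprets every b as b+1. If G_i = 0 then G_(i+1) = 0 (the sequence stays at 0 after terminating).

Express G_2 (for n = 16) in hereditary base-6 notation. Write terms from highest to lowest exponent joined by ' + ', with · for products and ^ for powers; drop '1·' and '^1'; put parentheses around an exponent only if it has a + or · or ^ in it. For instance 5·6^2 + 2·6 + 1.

i=0: 16 = 4^2 (b=4); 4→5: 5^2 = 25; 25−1 = 24
i=1: 24 = 4·5 + 4 (b=5); 5→6: 4·6 + 4 = 28; 28−1 = 27
i=2: 27 = 4·6 + 3 (b=6); 6→7: 4·7 + 3 = 31; 31−1 = 30

4·6 + 3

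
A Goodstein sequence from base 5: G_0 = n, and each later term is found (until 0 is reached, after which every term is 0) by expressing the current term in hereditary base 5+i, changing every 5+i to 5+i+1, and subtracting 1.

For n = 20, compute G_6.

G_0=20  [base 5] 4·5  →[5↦6]→  4·6 = 24  −1 ⇒ G_1=23
G_1=23  [base 6] 3·6 + 5  →[6↦7]→  3·7 + 5 = 26  −1 ⇒ G_2=25
G_2=25  [base 7] 3·7 + 4  →[7↦8]→  3·8 + 4 = 28  −1 ⇒ G_3=27
G_3=27  [base 8] 3·8 + 3  →[8↦9]→  3·9 + 3 = 30  −1 ⇒ G_4=29
G_4=29  [base 9] 3·9 + 2  →[9↦10]→  3·10 + 2 = 32  −1 ⇒ G_5=31
G_5=31  [base 10] 3·10 + 1  →[10↦11]→  3·11 + 1 = 34  −1 ⇒ G_6=33
G_6=33  [base 11] 3·11  →[11↦12]→  3·12 = 36  −1 ⇒ G_7=35

33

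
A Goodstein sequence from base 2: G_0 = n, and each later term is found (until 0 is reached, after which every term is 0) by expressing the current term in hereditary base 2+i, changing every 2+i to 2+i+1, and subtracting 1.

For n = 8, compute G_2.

step 0: 8 = 2^(2 + 1); sub 3 for 2: 3^(3 + 1); = 81; G_1 = 81−1 = 80
step 1: 80 = 2·3^3 + 2·3^2 + 2·3 + 2; sub 4 for 3: 2·4^4 + 2·4^2 + 2·4 + 2; = 554; G_2 = 554−1 = 553
step 2: 553 = 2·4^4 + 2·4^2 + 2·4 + 1; sub 5 for 4: 2·5^5 + 2·5^2 + 2·5 + 1; = 6311; G_3 = 6311−1 = 6310

553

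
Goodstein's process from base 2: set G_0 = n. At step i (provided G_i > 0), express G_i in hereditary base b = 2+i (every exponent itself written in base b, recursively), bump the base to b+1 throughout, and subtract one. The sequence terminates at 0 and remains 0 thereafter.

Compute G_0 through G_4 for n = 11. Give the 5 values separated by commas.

11, 84, 1027, 15627, 279937

[0] 11 ≡ 2^(2 + 1) + 2 + 1 (base 2). Lift 3: 85. −1: 84.
[1] 84 ≡ 3^(3 + 1) + 3 (base 3). Lift 4: 1028. −1: 1027.
[2] 1027 ≡ 4^(4 + 1) + 3 (base 4). Lift 5: 15628. −1: 15627.
[3] 15627 ≡ 5^(5 + 1) + 2 (base 5). Lift 6: 279938. −1: 279937.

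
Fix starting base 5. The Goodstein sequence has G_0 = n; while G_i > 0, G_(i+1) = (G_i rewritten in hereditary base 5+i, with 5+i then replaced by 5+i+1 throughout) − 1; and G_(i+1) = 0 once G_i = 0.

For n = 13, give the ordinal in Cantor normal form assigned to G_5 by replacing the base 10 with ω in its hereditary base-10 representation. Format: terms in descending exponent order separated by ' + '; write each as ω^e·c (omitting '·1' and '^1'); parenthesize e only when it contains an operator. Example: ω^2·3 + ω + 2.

base 5: 13 = 2·5 + 3; at 6: 2·6 + 3 = 15; next = 14
base 6: 14 = 2·6 + 2; at 7: 2·7 + 2 = 16; next = 15
base 7: 15 = 2·7 + 1; at 8: 2·8 + 1 = 17; next = 16
base 8: 16 = 2·8; at 9: 2·9 = 18; next = 17
base 9: 17 = 9 + 8; at 10: 10 + 8 = 18; next = 17
base 10: 17 = 10 + 7; at 11: 11 + 7 = 18; next = 17

ω + 7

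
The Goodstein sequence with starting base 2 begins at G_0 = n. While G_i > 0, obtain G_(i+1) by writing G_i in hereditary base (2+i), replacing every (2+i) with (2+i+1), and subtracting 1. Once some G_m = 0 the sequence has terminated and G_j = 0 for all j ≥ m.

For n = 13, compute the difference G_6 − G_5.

G_0 = 13. HB_2(13) = 2^(2 + 1) + 2^2 + 1. Bump = 109. G_1 = 108.
G_1 = 108. HB_3(108) = 3^(3 + 1) + 3^3. Bump = 1280. G_2 = 1279.
G_2 = 1279. HB_4(1279) = 4^(4 + 1) + 3·4^3 + 3·4^2 + 3·4 + 3. Bump = 16093. G_3 = 16092.
G_3 = 16092. HB_5(16092) = 5^(5 + 1) + 3·5^3 + 3·5^2 + 3·5 + 2. Bump = 280712. G_4 = 280711.
G_4 = 280711. HB_6(280711) = 6^(6 + 1) + 3·6^3 + 3·6^2 + 3·6 + 1. Bump = 5765999. G_5 = 5765998.
G_5 = 5765998. HB_7(5765998) = 7^(7 + 1) + 3·7^3 + 3·7^2 + 3·7. Bump = 134219480. G_6 = 134219479.

128453481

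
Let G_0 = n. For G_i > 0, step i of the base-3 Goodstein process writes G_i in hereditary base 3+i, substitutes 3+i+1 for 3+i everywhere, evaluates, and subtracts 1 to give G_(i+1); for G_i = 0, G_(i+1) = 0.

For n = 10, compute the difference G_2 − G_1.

8

[0] 10 ≡ 3^2 + 1 (base 3). Lift 4: 17. −1: 16.
[1] 16 ≡ 4^2 (base 4). Lift 5: 25. −1: 24.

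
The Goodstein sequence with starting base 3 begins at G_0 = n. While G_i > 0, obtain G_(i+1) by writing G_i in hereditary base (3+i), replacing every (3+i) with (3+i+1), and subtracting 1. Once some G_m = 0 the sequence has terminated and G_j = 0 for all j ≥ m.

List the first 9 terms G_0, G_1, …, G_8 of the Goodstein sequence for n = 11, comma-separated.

11, 17, 25, 35, 39, 43, 47, 51, 55

G_0 = 11. HB_3(11) = 3^2 + 2. Bump = 18. G_1 = 17.
G_1 = 17. HB_4(17) = 4^2 + 1. Bump = 26. G_2 = 25.
G_2 = 25. HB_5(25) = 5^2. Bump = 36. G_3 = 35.
G_3 = 35. HB_6(35) = 5·6 + 5. Bump = 40. G_4 = 39.
G_4 = 39. HB_7(39) = 5·7 + 4. Bump = 44. G_5 = 43.
G_5 = 43. HB_8(43) = 5·8 + 3. Bump = 48. G_6 = 47.
G_6 = 47. HB_9(47) = 5·9 + 2. Bump = 52. G_7 = 51.
G_7 = 51. HB_10(51) = 5·10 + 1. Bump = 56. G_8 = 55.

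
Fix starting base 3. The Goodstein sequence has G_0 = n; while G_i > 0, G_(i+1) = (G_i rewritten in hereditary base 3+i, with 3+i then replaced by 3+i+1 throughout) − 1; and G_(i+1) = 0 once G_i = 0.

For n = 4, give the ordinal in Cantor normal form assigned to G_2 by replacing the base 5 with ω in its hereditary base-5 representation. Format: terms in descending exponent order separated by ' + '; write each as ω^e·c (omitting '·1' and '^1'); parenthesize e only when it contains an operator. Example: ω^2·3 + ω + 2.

4

G_0 = 4. HB_3(4) = 3 + 1. Bump = 5. G_1 = 4.
G_1 = 4. HB_4(4) = 4. Bump = 5. G_2 = 4.
G_2 = 4. HB_5(4) = 4. Bump = 4. G_3 = 3.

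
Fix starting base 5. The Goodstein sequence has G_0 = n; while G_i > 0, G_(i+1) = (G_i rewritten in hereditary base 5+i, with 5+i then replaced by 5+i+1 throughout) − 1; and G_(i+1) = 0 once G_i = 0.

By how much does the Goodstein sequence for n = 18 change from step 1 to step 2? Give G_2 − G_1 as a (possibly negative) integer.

(0) 18|_5 = 3·5 + 3 ↦ 3·6 + 3|_6 = 21 ⇒ 20
(1) 20|_6 = 3·6 + 2 ↦ 3·7 + 2|_7 = 23 ⇒ 22

2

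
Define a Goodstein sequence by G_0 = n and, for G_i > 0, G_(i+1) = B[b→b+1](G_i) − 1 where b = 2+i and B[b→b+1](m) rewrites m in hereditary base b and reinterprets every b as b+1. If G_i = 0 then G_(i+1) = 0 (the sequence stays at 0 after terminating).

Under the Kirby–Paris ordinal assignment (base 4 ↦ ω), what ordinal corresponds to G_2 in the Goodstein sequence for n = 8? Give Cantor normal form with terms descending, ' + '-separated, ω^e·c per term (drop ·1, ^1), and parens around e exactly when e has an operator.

ω^ω·2 + ω^2·2 + ω·2 + 1

base 2: 8 = 2^(2 + 1); at 3: 3^(3 + 1) = 81; next = 80
base 3: 80 = 2·3^3 + 2·3^2 + 2·3 + 2; at 4: 2·4^4 + 2·4^2 + 2·4 + 2 = 554; next = 553
base 4: 553 = 2·4^4 + 2·4^2 + 2·4 + 1; at 5: 2·5^5 + 2·5^2 + 2·5 + 1 = 6311; next = 6310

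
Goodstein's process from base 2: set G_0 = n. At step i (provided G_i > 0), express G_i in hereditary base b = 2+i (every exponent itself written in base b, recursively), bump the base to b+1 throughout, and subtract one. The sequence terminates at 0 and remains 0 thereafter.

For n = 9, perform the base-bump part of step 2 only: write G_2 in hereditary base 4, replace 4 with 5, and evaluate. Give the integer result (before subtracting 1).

9843

[0] 9 ≡ 2^(2 + 1) + 1 (base 2). Lift 3: 82. −1: 81.
[1] 81 ≡ 3^(3 + 1) (base 3). Lift 4: 1024. −1: 1023.
[2] 1023 ≡ 3·4^4 + 3·4^3 + 3·4^2 + 3·4 + 3 (base 4). Lift 5: 9843. −1: 9842.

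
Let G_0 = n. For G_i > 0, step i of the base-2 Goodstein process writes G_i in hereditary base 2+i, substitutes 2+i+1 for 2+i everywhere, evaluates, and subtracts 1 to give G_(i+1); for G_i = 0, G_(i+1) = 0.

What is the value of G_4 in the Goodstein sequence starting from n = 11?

279937

G_0 = 11. HB_2(11) = 2^(2 + 1) + 2 + 1. Bump = 85. G_1 = 84.
G_1 = 84. HB_3(84) = 3^(3 + 1) + 3. Bump = 1028. G_2 = 1027.
G_2 = 1027. HB_4(1027) = 4^(4 + 1) + 3. Bump = 15628. G_3 = 15627.
G_3 = 15627. HB_5(15627) = 5^(5 + 1) + 2. Bump = 279938. G_4 = 279937.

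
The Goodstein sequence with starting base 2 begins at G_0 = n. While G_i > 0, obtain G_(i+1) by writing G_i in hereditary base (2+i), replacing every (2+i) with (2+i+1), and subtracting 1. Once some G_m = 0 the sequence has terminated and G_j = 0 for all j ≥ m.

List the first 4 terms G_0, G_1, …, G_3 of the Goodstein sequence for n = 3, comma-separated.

base 2: 3 = 2 + 1; at 3: 3 + 1 = 4; next = 3
base 3: 3 = 3; at 4: 4 = 4; next = 3
base 4: 3 = 3; at 5: 3 = 3; next = 2

3, 3, 3, 2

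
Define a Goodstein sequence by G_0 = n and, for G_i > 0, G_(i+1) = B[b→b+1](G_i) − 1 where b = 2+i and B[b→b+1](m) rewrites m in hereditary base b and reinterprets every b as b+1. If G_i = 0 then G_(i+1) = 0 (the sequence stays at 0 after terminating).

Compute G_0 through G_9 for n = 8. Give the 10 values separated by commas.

8, 80, 553, 6310, 93395, 1647195, 33554571, 774841151, 20000000211, 570623341475

step 0: 8 = 2^(2 + 1); sub 3 for 2: 3^(3 + 1); = 81; G_1 = 81−1 = 80
step 1: 80 = 2·3^3 + 2·3^2 + 2·3 + 2; sub 4 for 3: 2·4^4 + 2·4^2 + 2·4 + 2; = 554; G_2 = 554−1 = 553
step 2: 553 = 2·4^4 + 2·4^2 + 2·4 + 1; sub 5 for 4: 2·5^5 + 2·5^2 + 2·5 + 1; = 6311; G_3 = 6311−1 = 6310
step 3: 6310 = 2·5^5 + 2·5^2 + 2·5; sub 6 for 5: 2·6^6 + 2·6^2 + 2·6; = 93396; G_4 = 93396−1 = 93395
step 4: 93395 = 2·6^6 + 2·6^2 + 6 + 5; sub 7 for 6: 2·7^7 + 2·7^2 + 7 + 5; = 1647196; G_5 = 1647196−1 = 1647195
step 5: 1647195 = 2·7^7 + 2·7^2 + 7 + 4; sub 8 for 7: 2·8^8 + 2·8^2 + 8 + 4; = 33554572; G_6 = 33554572−1 = 33554571
step 6: 33554571 = 2·8^8 + 2·8^2 + 8 + 3; sub 9 for 8: 2·9^9 + 2·9^2 + 9 + 3; = 774841152; G_7 = 774841152−1 = 774841151
step 7: 774841151 = 2·9^9 + 2·9^2 + 9 + 2; sub 10 for 9: 2·10^10 + 2·10^2 + 10 + 2; = 20000000212; G_8 = 20000000212−1 = 20000000211
step 8: 20000000211 = 2·10^10 + 2·10^2 + 10 + 1; sub 11 for 10: 2·11^11 + 2·11^2 + 11 + 1; = 570623341476; G_9 = 570623341476−1 = 570623341475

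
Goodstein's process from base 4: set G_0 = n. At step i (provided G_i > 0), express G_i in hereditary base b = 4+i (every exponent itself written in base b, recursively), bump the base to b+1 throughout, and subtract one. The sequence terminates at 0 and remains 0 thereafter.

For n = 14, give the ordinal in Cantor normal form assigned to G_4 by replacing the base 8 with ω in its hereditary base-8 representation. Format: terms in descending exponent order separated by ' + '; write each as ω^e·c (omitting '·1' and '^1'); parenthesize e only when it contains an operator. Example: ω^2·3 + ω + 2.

ω·2 + 5

G_0 = 14. HB_4(14) = 3·4 + 2. Bump = 17. G_1 = 16.
G_1 = 16. HB_5(16) = 3·5 + 1. Bump = 19. G_2 = 18.
G_2 = 18. HB_6(18) = 3·6. Bump = 21. G_3 = 20.
G_3 = 20. HB_7(20) = 2·7 + 6. Bump = 22. G_4 = 21.
G_4 = 21. HB_8(21) = 2·8 + 5. Bump = 23. G_5 = 22.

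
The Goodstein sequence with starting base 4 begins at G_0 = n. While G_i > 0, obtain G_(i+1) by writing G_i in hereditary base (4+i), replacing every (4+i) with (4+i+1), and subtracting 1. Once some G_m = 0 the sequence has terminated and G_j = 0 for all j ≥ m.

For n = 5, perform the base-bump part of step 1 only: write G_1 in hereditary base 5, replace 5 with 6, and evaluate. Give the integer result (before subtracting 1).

6

i=0: 5 = 4 + 1 (b=4); 4→5: 5 + 1 = 6; 6−1 = 5
i=1: 5 = 5 (b=5); 5→6: 6 = 6; 6−1 = 5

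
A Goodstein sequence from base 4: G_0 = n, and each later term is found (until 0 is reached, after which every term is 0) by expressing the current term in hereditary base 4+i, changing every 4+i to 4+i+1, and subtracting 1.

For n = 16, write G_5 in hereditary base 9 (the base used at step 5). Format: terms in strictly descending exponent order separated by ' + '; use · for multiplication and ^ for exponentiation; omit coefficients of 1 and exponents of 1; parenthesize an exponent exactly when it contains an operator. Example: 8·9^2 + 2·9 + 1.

4·9

G_0 = 16. HB_4(16) = 4^2. Bump = 25. G_1 = 24.
G_1 = 24. HB_5(24) = 4·5 + 4. Bump = 28. G_2 = 27.
G_2 = 27. HB_6(27) = 4·6 + 3. Bump = 31. G_3 = 30.
G_3 = 30. HB_7(30) = 4·7 + 2. Bump = 34. G_4 = 33.
G_4 = 33. HB_8(33) = 4·8 + 1. Bump = 37. G_5 = 36.
G_5 = 36. HB_9(36) = 4·9. Bump = 40. G_6 = 39.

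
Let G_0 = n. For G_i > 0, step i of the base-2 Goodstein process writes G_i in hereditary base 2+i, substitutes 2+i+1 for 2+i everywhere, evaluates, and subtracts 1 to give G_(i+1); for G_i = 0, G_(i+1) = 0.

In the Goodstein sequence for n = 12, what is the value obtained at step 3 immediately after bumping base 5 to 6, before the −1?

(0) 12|_2 = 2^(2 + 1) + 2^2 ↦ 3^(3 + 1) + 3^3|_3 = 108 ⇒ 107
(1) 107|_3 = 3^(3 + 1) + 2·3^2 + 2·3 + 2 ↦ 4^(4 + 1) + 2·4^2 + 2·4 + 2|_4 = 1066 ⇒ 1065
(2) 1065|_4 = 4^(4 + 1) + 2·4^2 + 2·4 + 1 ↦ 5^(5 + 1) + 2·5^2 + 2·5 + 1|_5 = 15686 ⇒ 15685
(3) 15685|_5 = 5^(5 + 1) + 2·5^2 + 2·5 ↦ 6^(6 + 1) + 2·6^2 + 2·6|_6 = 280020 ⇒ 280019

280020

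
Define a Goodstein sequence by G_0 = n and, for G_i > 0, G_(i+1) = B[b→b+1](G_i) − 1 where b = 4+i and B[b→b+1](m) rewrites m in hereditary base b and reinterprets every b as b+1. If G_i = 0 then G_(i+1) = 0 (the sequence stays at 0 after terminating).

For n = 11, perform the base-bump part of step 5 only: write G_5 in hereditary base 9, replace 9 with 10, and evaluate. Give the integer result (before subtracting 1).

16

G_0=11  [base 4] 2·4 + 3  →[4↦5]→  2·5 + 3 = 13  −1 ⇒ G_1=12
G_1=12  [base 5] 2·5 + 2  →[5↦6]→  2·6 + 2 = 14  −1 ⇒ G_2=13
G_2=13  [base 6] 2·6 + 1  →[6↦7]→  2·7 + 1 = 15  −1 ⇒ G_3=14
G_3=14  [base 7] 2·7  →[7↦8]→  2·8 = 16  −1 ⇒ G_4=15
G_4=15  [base 8] 8 + 7  →[8↦9]→  9 + 7 = 16  −1 ⇒ G_5=15
G_5=15  [base 9] 9 + 6  →[9↦10]→  10 + 6 = 16  −1 ⇒ G_6=15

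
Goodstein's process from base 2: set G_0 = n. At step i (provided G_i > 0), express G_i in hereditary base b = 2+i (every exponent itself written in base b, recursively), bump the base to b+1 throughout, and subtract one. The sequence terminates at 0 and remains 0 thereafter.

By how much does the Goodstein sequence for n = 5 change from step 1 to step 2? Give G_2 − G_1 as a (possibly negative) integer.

228

step 0: 5 = 2^2 + 1; sub 3 for 2: 3^3 + 1; = 28; G_1 = 28−1 = 27
step 1: 27 = 3^3; sub 4 for 3: 4^4; = 256; G_2 = 256−1 = 255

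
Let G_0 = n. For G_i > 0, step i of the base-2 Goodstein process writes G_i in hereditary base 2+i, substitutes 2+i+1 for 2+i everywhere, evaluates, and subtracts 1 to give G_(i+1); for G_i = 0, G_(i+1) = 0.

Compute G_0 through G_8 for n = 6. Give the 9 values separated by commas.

6, 29, 257, 3125, 46655, 98039, 187243, 332147, 555551

G_0=6  [base 2] 2^2 + 2  →[2↦3]→  3^3 + 3 = 30  −1 ⇒ G_1=29
G_1=29  [base 3] 3^3 + 2  →[3↦4]→  4^4 + 2 = 258  −1 ⇒ G_2=257
G_2=257  [base 4] 4^4 + 1  →[4↦5]→  5^5 + 1 = 3126  −1 ⇒ G_3=3125
G_3=3125  [base 5] 5^5  →[5↦6]→  6^6 = 46656  −1 ⇒ G_4=46655
G_4=46655  [base 6] 5·6^5 + 5·6^4 + 5·6^3 + 5·6^2 + 5·6 + 5  →[6↦7]→  5·7^5 + 5·7^4 + 5·7^3 + 5·7^2 + 5·7 + 5 = 98040  −1 ⇒ G_5=98039
G_5=98039  [base 7] 5·7^5 + 5·7^4 + 5·7^3 + 5·7^2 + 5·7 + 4  →[7↦8]→  5·8^5 + 5·8^4 + 5·8^3 + 5·8^2 + 5·8 + 4 = 187244  −1 ⇒ G_6=187243
G_6=187243  [base 8] 5·8^5 + 5·8^4 + 5·8^3 + 5·8^2 + 5·8 + 3  →[8↦9]→  5·9^5 + 5·9^4 + 5·9^3 + 5·9^2 + 5·9 + 3 = 332148  −1 ⇒ G_7=332147
G_7=332147  [base 9] 5·9^5 + 5·9^4 + 5·9^3 + 5·9^2 + 5·9 + 2  →[9↦10]→  5·10^5 + 5·10^4 + 5·10^3 + 5·10^2 + 5·10 + 2 = 555552  −1 ⇒ G_8=555551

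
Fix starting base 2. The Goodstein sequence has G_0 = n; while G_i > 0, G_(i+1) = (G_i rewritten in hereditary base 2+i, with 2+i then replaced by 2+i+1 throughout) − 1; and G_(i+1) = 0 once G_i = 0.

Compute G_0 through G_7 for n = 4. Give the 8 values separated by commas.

4, 26, 41, 60, 83, 109, 139, 173

[0] 4 ≡ 2^2 (base 2). Lift 3: 27. −1: 26.
[1] 26 ≡ 2·3^2 + 2·3 + 2 (base 3). Lift 4: 42. −1: 41.
[2] 41 ≡ 2·4^2 + 2·4 + 1 (base 4). Lift 5: 61. −1: 60.
[3] 60 ≡ 2·5^2 + 2·5 (base 5). Lift 6: 84. −1: 83.
[4] 83 ≡ 2·6^2 + 6 + 5 (base 6). Lift 7: 110. −1: 109.
[5] 109 ≡ 2·7^2 + 7 + 4 (base 7). Lift 8: 140. −1: 139.
[6] 139 ≡ 2·8^2 + 8 + 3 (base 8). Lift 9: 174. −1: 173.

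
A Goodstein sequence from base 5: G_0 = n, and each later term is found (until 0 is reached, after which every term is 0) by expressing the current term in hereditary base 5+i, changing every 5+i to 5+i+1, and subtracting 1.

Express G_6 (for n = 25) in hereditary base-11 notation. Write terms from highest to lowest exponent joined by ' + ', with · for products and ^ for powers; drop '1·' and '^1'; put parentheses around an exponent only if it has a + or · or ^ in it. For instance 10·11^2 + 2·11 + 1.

5·11

base 5: 25 = 5^2; at 6: 6^2 = 36; next = 35
base 6: 35 = 5·6 + 5; at 7: 5·7 + 5 = 40; next = 39
base 7: 39 = 5·7 + 4; at 8: 5·8 + 4 = 44; next = 43
base 8: 43 = 5·8 + 3; at 9: 5·9 + 3 = 48; next = 47
base 9: 47 = 5·9 + 2; at 10: 5·10 + 2 = 52; next = 51
base 10: 51 = 5·10 + 1; at 11: 5·11 + 1 = 56; next = 55
base 11: 55 = 5·11; at 12: 5·12 = 60; next = 59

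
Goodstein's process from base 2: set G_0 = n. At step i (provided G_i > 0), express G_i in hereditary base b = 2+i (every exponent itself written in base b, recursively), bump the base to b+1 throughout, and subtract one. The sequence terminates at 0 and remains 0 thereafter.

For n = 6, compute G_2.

257

step 0: 6 = 2^2 + 2; sub 3 for 2: 3^3 + 3; = 30; G_1 = 30−1 = 29
step 1: 29 = 3^3 + 2; sub 4 for 3: 4^4 + 2; = 258; G_2 = 258−1 = 257
step 2: 257 = 4^4 + 1; sub 5 for 4: 5^5 + 1; = 3126; G_3 = 3126−1 = 3125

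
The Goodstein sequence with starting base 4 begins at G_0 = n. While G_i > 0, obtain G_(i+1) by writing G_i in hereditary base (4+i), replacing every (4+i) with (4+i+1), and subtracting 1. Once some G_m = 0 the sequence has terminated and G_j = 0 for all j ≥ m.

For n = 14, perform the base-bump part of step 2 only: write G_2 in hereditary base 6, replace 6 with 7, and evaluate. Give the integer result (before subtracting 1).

21

i=0: 14 = 3·4 + 2 (b=4); 4→5: 3·5 + 2 = 17; 17−1 = 16
i=1: 16 = 3·5 + 1 (b=5); 5→6: 3·6 + 1 = 19; 19−1 = 18
i=2: 18 = 3·6 (b=6); 6→7: 3·7 = 21; 21−1 = 20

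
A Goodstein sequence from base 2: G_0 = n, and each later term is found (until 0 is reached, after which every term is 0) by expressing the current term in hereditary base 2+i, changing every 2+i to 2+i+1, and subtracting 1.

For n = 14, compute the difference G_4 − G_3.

[0] 14 ≡ 2^(2 + 1) + 2^2 + 2 (base 2). Lift 3: 111. −1: 110.
[1] 110 ≡ 3^(3 + 1) + 3^3 + 2 (base 3). Lift 4: 1282. −1: 1281.
[2] 1281 ≡ 4^(4 + 1) + 4^4 + 1 (base 4). Lift 5: 18751. −1: 18750.
[3] 18750 ≡ 5^(5 + 1) + 5^5 (base 5). Lift 6: 326592. −1: 326591.

307841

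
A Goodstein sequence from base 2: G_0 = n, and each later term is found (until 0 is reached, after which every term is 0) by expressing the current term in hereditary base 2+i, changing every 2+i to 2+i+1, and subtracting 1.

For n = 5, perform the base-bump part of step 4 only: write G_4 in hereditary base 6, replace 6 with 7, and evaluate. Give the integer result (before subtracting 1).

G_0 = 5. HB_2(5) = 2^2 + 1. Bump = 28. G_1 = 27.
G_1 = 27. HB_3(27) = 3^3. Bump = 256. G_2 = 255.
G_2 = 255. HB_4(255) = 3·4^3 + 3·4^2 + 3·4 + 3. Bump = 468. G_3 = 467.
G_3 = 467. HB_5(467) = 3·5^3 + 3·5^2 + 3·5 + 2. Bump = 776. G_4 = 775.

1198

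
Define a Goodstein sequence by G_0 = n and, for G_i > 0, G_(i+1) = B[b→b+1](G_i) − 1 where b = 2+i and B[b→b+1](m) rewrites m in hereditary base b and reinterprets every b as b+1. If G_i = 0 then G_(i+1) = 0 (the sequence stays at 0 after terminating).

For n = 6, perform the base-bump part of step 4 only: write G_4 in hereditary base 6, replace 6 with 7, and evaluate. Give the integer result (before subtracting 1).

G_0 = 6. HB_2(6) = 2^2 + 2. Bump = 30. G_1 = 29.
G_1 = 29. HB_3(29) = 3^3 + 2. Bump = 258. G_2 = 257.
G_2 = 257. HB_4(257) = 4^4 + 1. Bump = 3126. G_3 = 3125.
G_3 = 3125. HB_5(3125) = 5^5. Bump = 46656. G_4 = 46655.
G_4 = 46655. HB_6(46655) = 5·6^5 + 5·6^4 + 5·6^3 + 5·6^2 + 5·6 + 5. Bump = 98040. G_5 = 98039.

98040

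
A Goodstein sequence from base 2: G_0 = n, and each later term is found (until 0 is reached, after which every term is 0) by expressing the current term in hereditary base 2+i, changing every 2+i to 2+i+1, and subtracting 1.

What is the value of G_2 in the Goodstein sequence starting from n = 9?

1023

G_0 = 9. HB_2(9) = 2^(2 + 1) + 1. Bump = 82. G_1 = 81.
G_1 = 81. HB_3(81) = 3^(3 + 1). Bump = 1024. G_2 = 1023.
G_2 = 1023. HB_4(1023) = 3·4^4 + 3·4^3 + 3·4^2 + 3·4 + 3. Bump = 9843. G_3 = 9842.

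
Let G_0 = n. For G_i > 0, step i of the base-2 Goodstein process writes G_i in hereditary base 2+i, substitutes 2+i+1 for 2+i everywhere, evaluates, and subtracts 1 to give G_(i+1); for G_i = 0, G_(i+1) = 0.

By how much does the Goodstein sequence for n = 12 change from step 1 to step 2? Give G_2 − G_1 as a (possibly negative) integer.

958

G_0 = 12. HB_2(12) = 2^(2 + 1) + 2^2. Bump = 108. G_1 = 107.
G_1 = 107. HB_3(107) = 3^(3 + 1) + 2·3^2 + 2·3 + 2. Bump = 1066. G_2 = 1065.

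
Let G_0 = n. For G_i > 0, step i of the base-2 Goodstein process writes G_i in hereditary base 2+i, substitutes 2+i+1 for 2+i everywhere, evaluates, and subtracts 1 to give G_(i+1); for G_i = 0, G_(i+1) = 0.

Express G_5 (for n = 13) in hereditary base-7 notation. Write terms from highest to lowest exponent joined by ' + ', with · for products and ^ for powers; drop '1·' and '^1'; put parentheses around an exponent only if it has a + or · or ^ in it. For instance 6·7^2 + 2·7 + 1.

7^(7 + 1) + 3·7^3 + 3·7^2 + 3·7

[0] 13 ≡ 2^(2 + 1) + 2^2 + 1 (base 2). Lift 3: 109. −1: 108.
[1] 108 ≡ 3^(3 + 1) + 3^3 (base 3). Lift 4: 1280. −1: 1279.
[2] 1279 ≡ 4^(4 + 1) + 3·4^3 + 3·4^2 + 3·4 + 3 (base 4). Lift 5: 16093. −1: 16092.
[3] 16092 ≡ 5^(5 + 1) + 3·5^3 + 3·5^2 + 3·5 + 2 (base 5). Lift 6: 280712. −1: 280711.
[4] 280711 ≡ 6^(6 + 1) + 3·6^3 + 3·6^2 + 3·6 + 1 (base 6). Lift 7: 5765999. −1: 5765998.
[5] 5765998 ≡ 7^(7 + 1) + 3·7^3 + 3·7^2 + 3·7 (base 7). Lift 8: 134219480. −1: 134219479.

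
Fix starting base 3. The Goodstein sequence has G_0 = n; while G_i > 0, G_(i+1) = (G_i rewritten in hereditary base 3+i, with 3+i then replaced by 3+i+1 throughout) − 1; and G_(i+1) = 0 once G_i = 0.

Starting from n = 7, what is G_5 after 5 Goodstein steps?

(0) 7|_3 = 2·3 + 1 ↦ 2·4 + 1|_4 = 9 ⇒ 8
(1) 8|_4 = 2·4 ↦ 2·5|_5 = 10 ⇒ 9
(2) 9|_5 = 5 + 4 ↦ 6 + 4|_6 = 10 ⇒ 9
(3) 9|_6 = 6 + 3 ↦ 7 + 3|_7 = 10 ⇒ 9
(4) 9|_7 = 7 + 2 ↦ 8 + 2|_8 = 10 ⇒ 9
(5) 9|_8 = 8 + 1 ↦ 9 + 1|_9 = 10 ⇒ 9

9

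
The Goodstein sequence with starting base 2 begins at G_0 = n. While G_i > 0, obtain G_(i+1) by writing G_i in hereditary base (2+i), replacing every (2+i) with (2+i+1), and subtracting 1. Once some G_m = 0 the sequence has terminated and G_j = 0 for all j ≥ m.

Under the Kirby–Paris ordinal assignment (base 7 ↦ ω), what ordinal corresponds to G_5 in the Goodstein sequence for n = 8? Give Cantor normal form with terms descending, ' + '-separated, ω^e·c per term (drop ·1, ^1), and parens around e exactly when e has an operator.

base 2: 8 = 2^(2 + 1); at 3: 3^(3 + 1) = 81; next = 80
base 3: 80 = 2·3^3 + 2·3^2 + 2·3 + 2; at 4: 2·4^4 + 2·4^2 + 2·4 + 2 = 554; next = 553
base 4: 553 = 2·4^4 + 2·4^2 + 2·4 + 1; at 5: 2·5^5 + 2·5^2 + 2·5 + 1 = 6311; next = 6310
base 5: 6310 = 2·5^5 + 2·5^2 + 2·5; at 6: 2·6^6 + 2·6^2 + 2·6 = 93396; next = 93395
base 6: 93395 = 2·6^6 + 2·6^2 + 6 + 5; at 7: 2·7^7 + 2·7^2 + 7 + 5 = 1647196; next = 1647195
base 7: 1647195 = 2·7^7 + 2·7^2 + 7 + 4; at 8: 2·8^8 + 2·8^2 + 8 + 4 = 33554572; next = 33554571

ω^ω·2 + ω^2·2 + ω + 4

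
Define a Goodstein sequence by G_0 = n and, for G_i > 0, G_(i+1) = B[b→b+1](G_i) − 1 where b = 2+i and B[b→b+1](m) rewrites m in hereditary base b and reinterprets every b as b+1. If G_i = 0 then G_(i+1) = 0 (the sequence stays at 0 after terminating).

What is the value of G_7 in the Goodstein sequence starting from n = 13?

3486786855

step 0: 13 = 2^(2 + 1) + 2^2 + 1; sub 3 for 2: 3^(3 + 1) + 3^3 + 1; = 109; G_1 = 109−1 = 108
step 1: 108 = 3^(3 + 1) + 3^3; sub 4 for 3: 4^(4 + 1) + 4^4; = 1280; G_2 = 1280−1 = 1279
step 2: 1279 = 4^(4 + 1) + 3·4^3 + 3·4^2 + 3·4 + 3; sub 5 for 4: 5^(5 + 1) + 3·5^3 + 3·5^2 + 3·5 + 3; = 16093; G_3 = 16093−1 = 16092
step 3: 16092 = 5^(5 + 1) + 3·5^3 + 3·5^2 + 3·5 + 2; sub 6 for 5: 6^(6 + 1) + 3·6^3 + 3·6^2 + 3·6 + 2; = 280712; G_4 = 280712−1 = 280711
step 4: 280711 = 6^(6 + 1) + 3·6^3 + 3·6^2 + 3·6 + 1; sub 7 for 6: 7^(7 + 1) + 3·7^3 + 3·7^2 + 3·7 + 1; = 5765999; G_5 = 5765999−1 = 5765998
step 5: 5765998 = 7^(7 + 1) + 3·7^3 + 3·7^2 + 3·7; sub 8 for 7: 8^(8 + 1) + 3·8^3 + 3·8^2 + 3·8; = 134219480; G_6 = 134219480−1 = 134219479
step 6: 134219479 = 8^(8 + 1) + 3·8^3 + 3·8^2 + 2·8 + 7; sub 9 for 8: 9^(9 + 1) + 3·9^3 + 3·9^2 + 2·9 + 7; = 3486786856; G_7 = 3486786856−1 = 3486786855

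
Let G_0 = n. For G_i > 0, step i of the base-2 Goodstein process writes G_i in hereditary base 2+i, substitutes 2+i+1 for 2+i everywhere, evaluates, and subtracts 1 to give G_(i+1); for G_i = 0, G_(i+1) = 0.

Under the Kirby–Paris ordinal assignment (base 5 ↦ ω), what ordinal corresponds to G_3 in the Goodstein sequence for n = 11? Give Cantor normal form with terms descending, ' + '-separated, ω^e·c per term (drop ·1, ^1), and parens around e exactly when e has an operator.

(0) 11|_2 = 2^(2 + 1) + 2 + 1 ↦ 3^(3 + 1) + 3 + 1|_3 = 85 ⇒ 84
(1) 84|_3 = 3^(3 + 1) + 3 ↦ 4^(4 + 1) + 4|_4 = 1028 ⇒ 1027
(2) 1027|_4 = 4^(4 + 1) + 3 ↦ 5^(5 + 1) + 3|_5 = 15628 ⇒ 15627

ω^(ω + 1) + 2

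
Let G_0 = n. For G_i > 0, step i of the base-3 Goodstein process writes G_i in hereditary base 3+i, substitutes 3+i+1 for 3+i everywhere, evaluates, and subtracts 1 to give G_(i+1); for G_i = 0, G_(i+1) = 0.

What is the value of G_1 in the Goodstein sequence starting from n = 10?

G_0=10  [base 3] 3^2 + 1  →[3↦4]→  4^2 + 1 = 17  −1 ⇒ G_1=16
G_1=16  [base 4] 4^2  →[4↦5]→  5^2 = 25  −1 ⇒ G_2=24

16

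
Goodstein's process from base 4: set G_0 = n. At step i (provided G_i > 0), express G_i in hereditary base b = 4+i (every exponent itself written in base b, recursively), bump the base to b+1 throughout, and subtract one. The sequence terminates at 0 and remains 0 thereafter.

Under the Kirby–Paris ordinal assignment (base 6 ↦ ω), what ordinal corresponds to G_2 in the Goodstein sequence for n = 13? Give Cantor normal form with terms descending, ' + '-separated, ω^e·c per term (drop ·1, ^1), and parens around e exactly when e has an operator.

[0] 13 ≡ 3·4 + 1 (base 4). Lift 5: 16. −1: 15.
[1] 15 ≡ 3·5 (base 5). Lift 6: 18. −1: 17.

ω·2 + 5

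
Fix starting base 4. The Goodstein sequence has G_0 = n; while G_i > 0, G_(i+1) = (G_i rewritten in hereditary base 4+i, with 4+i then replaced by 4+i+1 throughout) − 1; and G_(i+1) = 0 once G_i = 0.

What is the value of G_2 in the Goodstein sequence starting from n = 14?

14 —HB4→ 3·4 + 2 —bump→ 3·5 + 2 = 17 —(−1)→ 16
16 —HB5→ 3·5 + 1 —bump→ 3·6 + 1 = 19 —(−1)→ 18
18 —HB6→ 3·6 —bump→ 3·7 = 21 —(−1)→ 20

18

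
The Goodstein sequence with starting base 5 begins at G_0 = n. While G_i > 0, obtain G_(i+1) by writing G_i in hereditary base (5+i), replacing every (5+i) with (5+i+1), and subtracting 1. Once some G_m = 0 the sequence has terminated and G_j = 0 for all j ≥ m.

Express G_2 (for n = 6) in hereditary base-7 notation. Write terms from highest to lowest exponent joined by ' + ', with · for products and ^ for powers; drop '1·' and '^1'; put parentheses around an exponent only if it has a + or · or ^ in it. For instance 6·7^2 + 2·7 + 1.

6 —HB5→ 5 + 1 —bump→ 6 + 1 = 7 —(−1)→ 6
6 —HB6→ 6 —bump→ 7 = 7 —(−1)→ 6
6 —HB7→ 6 —bump→ 6 = 6 —(−1)→ 5

6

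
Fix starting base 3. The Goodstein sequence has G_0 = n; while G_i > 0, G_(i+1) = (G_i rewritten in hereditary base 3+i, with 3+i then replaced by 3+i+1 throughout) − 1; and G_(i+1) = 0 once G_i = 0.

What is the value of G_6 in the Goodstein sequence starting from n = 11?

47

(0) 11|_3 = 3^2 + 2 ↦ 4^2 + 2|_4 = 18 ⇒ 17
(1) 17|_4 = 4^2 + 1 ↦ 5^2 + 1|_5 = 26 ⇒ 25
(2) 25|_5 = 5^2 ↦ 6^2|_6 = 36 ⇒ 35
(3) 35|_6 = 5·6 + 5 ↦ 5·7 + 5|_7 = 40 ⇒ 39
(4) 39|_7 = 5·7 + 4 ↦ 5·8 + 4|_8 = 44 ⇒ 43
(5) 43|_8 = 5·8 + 3 ↦ 5·9 + 3|_9 = 48 ⇒ 47
(6) 47|_9 = 5·9 + 2 ↦ 5·10 + 2|_10 = 52 ⇒ 51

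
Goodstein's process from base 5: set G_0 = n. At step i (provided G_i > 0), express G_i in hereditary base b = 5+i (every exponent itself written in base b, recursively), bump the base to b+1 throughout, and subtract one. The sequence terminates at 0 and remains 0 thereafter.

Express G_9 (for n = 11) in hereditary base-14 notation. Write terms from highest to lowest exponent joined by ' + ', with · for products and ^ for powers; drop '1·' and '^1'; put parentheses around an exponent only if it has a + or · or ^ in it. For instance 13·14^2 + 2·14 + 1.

13

G_0=11  [base 5] 2·5 + 1  →[5↦6]→  2·6 + 1 = 13  −1 ⇒ G_1=12
G_1=12  [base 6] 2·6  →[6↦7]→  2·7 = 14  −1 ⇒ G_2=13
G_2=13  [base 7] 7 + 6  →[7↦8]→  8 + 6 = 14  −1 ⇒ G_3=13
G_3=13  [base 8] 8 + 5  →[8↦9]→  9 + 5 = 14  −1 ⇒ G_4=13
G_4=13  [base 9] 9 + 4  →[9↦10]→  10 + 4 = 14  −1 ⇒ G_5=13
G_5=13  [base 10] 10 + 3  →[10↦11]→  11 + 3 = 14  −1 ⇒ G_6=13
G_6=13  [base 11] 11 + 2  →[11↦12]→  12 + 2 = 14  −1 ⇒ G_7=13
G_7=13  [base 12] 12 + 1  →[12↦13]→  13 + 1 = 14  −1 ⇒ G_8=13
G_8=13  [base 13] 13  →[13↦14]→  14 = 14  −1 ⇒ G_9=13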